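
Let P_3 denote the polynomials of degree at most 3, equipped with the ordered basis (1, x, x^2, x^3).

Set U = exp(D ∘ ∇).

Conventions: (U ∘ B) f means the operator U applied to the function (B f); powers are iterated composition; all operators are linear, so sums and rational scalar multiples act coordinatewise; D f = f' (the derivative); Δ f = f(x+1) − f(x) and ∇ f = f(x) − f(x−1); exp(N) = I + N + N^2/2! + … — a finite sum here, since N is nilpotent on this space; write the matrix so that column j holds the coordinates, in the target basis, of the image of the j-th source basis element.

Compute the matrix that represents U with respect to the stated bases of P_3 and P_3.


the matrix is [[1, 0, 2, -3]; [0, 1, 0, 6]; [0, 0, 1, 0]; [0, 0, 0, 1]] (rows listed top to bottom)

image of 1: 1
image of x: x
image of x^2: x^2 + 2
image of x^3: x^3 + 6x - 3
each image's coordinates form column j of the matrix


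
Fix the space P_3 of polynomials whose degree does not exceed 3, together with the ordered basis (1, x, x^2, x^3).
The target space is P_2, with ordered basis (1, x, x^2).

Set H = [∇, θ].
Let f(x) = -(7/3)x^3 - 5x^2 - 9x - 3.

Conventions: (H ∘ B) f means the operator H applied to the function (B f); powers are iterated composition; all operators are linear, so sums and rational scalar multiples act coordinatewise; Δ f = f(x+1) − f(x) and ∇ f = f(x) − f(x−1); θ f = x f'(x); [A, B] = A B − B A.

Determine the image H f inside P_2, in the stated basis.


θ f = -7x^3 - 10x^2 - 9x
∇ θ f = -21x^2 + x - 6
∇ f = -7x^2 - 3x - 19/3
θ ∇ f = -14x^2 - 3x
[∇, θ] f = -7x^2 + 4x - 6

the image equals g(x) = -7x^2 + 4x - 6


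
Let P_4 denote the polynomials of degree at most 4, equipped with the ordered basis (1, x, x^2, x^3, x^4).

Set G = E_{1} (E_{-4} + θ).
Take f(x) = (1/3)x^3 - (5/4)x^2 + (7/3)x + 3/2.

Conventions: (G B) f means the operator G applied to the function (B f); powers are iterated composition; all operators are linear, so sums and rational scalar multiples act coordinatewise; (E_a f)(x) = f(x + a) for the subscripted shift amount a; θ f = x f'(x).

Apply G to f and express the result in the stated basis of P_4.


E_{-4} f = (1/3)x^3 - (21/4)x^2 + (85/3)x - 295/6
θ f = x^3 - (5/2)x^2 + (7/3)x
(E_{-4} + θ) f = (4/3)x^3 - (31/4)x^2 + (92/3)x - 295/6
E_{1} (E_{-4} + θ) f = (4/3)x^3 - (15/4)x^2 + (115/6)x - 299/12

the image equals g(x) = (4/3)x^3 - (15/4)x^2 + (115/6)x - 299/12


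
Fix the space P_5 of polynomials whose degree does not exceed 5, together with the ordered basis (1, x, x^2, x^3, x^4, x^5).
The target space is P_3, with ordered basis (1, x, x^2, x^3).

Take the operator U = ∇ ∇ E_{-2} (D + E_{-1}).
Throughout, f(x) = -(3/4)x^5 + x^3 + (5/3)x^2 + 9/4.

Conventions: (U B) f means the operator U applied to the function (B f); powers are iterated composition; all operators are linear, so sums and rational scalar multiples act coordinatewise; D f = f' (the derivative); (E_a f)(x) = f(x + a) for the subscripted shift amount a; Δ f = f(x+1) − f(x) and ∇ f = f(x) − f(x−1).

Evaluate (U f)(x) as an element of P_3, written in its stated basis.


the image equals g(x) = -15x^3 + 135x^2 - (903/2)x + 3377/6

D f = -(15/4)x^4 + 3x^2 + (10/3)x
E_{-1} f = -(3/4)x^5 + (15/4)x^4 - (13/2)x^3 + (37/6)x^2 - (49/12)x + 11/3
(D + E_{-1}) f = -(3/4)x^5 - (13/2)x^3 + (55/6)x^2 - (3/4)x + 11/3
E_{-2} (D + E_{-1}) f = -(3/4)x^5 + (15/2)x^4 - (73/2)x^3 + (649/6)x^2 - (2105/12)x + 707/6
∇ E_{-2} (D + E_{-1}) f = -(15/4)x^4 + (75/2)x^3 - 162x^2 + (4315/12)x - 985/3
∇ ∇ E_{-2} (D + E_{-1}) f = -15x^3 + 135x^2 - (903/2)x + 3377/6


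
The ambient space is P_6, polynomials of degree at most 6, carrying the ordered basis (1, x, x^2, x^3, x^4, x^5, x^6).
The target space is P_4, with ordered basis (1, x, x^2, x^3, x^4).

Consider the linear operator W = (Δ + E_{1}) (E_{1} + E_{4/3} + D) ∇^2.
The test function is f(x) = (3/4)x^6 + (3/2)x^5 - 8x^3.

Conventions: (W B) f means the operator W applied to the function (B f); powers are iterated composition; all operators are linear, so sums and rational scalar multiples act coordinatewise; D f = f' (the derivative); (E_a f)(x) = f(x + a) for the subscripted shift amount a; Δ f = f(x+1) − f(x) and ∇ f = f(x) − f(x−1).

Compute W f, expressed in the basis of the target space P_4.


g(x) = 45x^4 + 540x^3 + 1530x^2 + (3532/3)x + 3443/9

∇ f = (9/2)x^5 - (15/4)x^4 - (81/4)x^2 + 21x - 29/4
∇ ∇ f = (45/2)x^4 - 60x^3 + (135/2)x^2 - 78x + 99/2
E_{1} ∇^2 f = (45/2)x^4 + 30x^3 + (45/2)x^2 - 33x + 3/2
E_{4/3} ∇^2 f = (45/2)x^4 + 60x^3 + (135/2)x^2 - (14/3)x - 101/18
D ∇^2 f = 90x^3 - 180x^2 + 135x - 78
(E_{1} + E_{4/3} + D) ∇^2 f = 45x^4 + 180x^3 - 90x^2 + (292/3)x - 739/9
Δ (E_{1} + E_{4/3} + D) ∇^2 f = 180x^3 + 810x^2 + 540x + 697/3
E_{1} (E_{1} + E_{4/3} + D) ∇^2 f = 45x^4 + 360x^3 + 720x^2 + (1912/3)x + 1352/9
(Δ + E_{1}) (E_{1} + E_{4/3} + D) ∇^2 f = 45x^4 + 540x^3 + 1530x^2 + (3532/3)x + 3443/9


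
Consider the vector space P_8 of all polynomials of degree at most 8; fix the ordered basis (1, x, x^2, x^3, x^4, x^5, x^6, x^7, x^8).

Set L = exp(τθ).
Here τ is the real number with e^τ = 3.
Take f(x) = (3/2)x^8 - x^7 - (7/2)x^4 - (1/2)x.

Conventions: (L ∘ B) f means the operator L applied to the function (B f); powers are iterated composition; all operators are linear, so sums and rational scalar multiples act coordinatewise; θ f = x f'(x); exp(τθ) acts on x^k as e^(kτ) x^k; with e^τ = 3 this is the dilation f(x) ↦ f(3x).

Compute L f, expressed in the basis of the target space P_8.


exp(τθ) x^k = e^(kτ) x^k; with e^τ = 3 this sends x^k to 3^k x^k
x ↦ 3 x
x^4 ↦ 81 x^4
x^7 ↦ 2187 x^7
x^8 ↦ 6561 x^8
applying this coordinatewise to f: exp(τθ) f = (19683/2)x^8 - 2187x^7 - (567/2)x^4 - (3/2)x

the result is g(x) = (19683/2)x^8 - 2187x^7 - (567/2)x^4 - (3/2)x


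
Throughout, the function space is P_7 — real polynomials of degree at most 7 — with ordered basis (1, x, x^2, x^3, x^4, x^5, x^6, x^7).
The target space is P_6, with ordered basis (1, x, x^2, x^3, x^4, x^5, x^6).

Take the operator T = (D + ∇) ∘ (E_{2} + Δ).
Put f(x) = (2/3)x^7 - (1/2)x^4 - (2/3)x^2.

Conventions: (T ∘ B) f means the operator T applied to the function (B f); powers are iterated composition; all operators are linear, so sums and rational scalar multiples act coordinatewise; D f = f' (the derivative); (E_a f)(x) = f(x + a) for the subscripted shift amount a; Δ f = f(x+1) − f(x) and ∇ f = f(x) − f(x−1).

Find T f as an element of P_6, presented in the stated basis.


the result is g(x) = (28/3)x^6 + 154x^5 + (1540/3)x^4 + (3698/3)x^3 + 1591x^2 + (3542/3)x + 2125/6

E_{2} f = (2/3)x^7 + (28/3)x^6 + 56x^5 + (1117/6)x^4 + (1108/3)x^3 + (1306/3)x^2 + 280x + 224/3
Δ f = (14/3)x^6 + 14x^5 + (70/3)x^4 + (64/3)x^3 + 11x^2 + (4/3)x - 1/2
(E_{2} + Δ) f = (2/3)x^7 + 14x^6 + 70x^5 + (419/2)x^4 + (1172/3)x^3 + (1339/3)x^2 + (844/3)x + 445/6
D (E_{2} + Δ) f = (14/3)x^6 + 84x^5 + 350x^4 + 838x^3 + 1172x^2 + (2678/3)x + 844/3
∇ (E_{2} + Δ) f = (14/3)x^6 + 70x^5 + (490/3)x^4 + (1184/3)x^3 + 419x^2 + 288x + 437/6
(D + ∇) (E_{2} + Δ) f = (28/3)x^6 + 154x^5 + (1540/3)x^4 + (3698/3)x^3 + 1591x^2 + (3542/3)x + 2125/6


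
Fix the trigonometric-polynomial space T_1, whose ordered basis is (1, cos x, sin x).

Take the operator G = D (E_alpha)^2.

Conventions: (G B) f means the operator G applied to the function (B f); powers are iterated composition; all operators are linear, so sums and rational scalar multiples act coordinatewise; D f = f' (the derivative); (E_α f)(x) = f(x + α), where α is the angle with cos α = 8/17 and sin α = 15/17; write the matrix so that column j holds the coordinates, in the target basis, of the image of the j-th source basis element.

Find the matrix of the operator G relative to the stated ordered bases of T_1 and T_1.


the matrix is [[0, 0, 0]; [0, -240/289, -161/289]; [0, 161/289, -240/289]] (rows listed top to bottom)

image of 1: 0
image of cos x: -(240/289)cos x + (161/289)sin x
image of sin x: -(161/289)cos x - (240/289)sin x
each image's coordinates form column j of the matrix


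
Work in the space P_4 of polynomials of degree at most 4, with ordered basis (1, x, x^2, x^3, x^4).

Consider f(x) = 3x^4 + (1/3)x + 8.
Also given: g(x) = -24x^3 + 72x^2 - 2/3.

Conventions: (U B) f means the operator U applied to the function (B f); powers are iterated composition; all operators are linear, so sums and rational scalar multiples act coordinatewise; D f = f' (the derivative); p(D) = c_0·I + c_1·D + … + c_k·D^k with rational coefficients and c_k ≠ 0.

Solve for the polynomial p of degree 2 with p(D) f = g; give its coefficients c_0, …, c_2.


D^0 f = 3x^4 + (1/3)x + 8
D^1 f = 12x^3 + 1/3
D^2 f = 36x^2
matching coefficients of g against c_0 f + c_1 Df + … from the top degree down determines the c_i
solution: c_0 = 0, c_1 = -2, c_2 = 2

c_0 = 0, c_1 = -2, c_2 = 2


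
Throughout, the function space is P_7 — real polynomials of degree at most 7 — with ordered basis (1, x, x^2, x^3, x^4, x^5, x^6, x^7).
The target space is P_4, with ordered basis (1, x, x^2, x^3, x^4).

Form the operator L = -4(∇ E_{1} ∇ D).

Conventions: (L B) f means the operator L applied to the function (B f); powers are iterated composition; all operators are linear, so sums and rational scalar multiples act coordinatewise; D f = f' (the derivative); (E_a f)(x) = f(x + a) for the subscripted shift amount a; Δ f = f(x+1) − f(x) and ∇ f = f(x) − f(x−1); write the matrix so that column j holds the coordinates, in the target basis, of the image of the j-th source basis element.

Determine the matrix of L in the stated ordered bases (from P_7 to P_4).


the matrix is [[0, 0, 0, -24, 0, -40, 0, -56]; [0, 0, 0, 0, -96, 0, -240, 0]; [0, 0, 0, 0, 0, -240, 0, -840]; [0, 0, 0, 0, 0, 0, -480, 0]; [0, 0, 0, 0, 0, 0, 0, -840]] (rows listed top to bottom)

image of 1: 0
image of x: 0
image of x^2: 0
image of x^3: -24
image of x^4: -96x
image of x^5: -240x^2 - 40
image of x^6: -480x^3 - 240x
image of x^7: -840x^4 - 840x^2 - 56
each image's coordinates form column j of the matrix


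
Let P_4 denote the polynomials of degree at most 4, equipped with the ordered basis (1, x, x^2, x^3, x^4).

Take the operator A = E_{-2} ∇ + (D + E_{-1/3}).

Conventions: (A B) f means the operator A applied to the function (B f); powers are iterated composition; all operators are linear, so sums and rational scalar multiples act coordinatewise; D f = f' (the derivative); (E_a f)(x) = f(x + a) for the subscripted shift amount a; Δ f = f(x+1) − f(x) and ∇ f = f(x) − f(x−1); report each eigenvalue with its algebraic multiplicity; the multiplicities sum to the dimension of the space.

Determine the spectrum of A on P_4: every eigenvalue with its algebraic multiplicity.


image of 1: 1
image of x: x + 5/3
image of x^2: x^2 + (10/3)x - 44/9
image of x^3: x^3 + 5x^2 - (44/3)x + 512/27
image of x^4: x^4 + (20/3)x^3 - (88/3)x^2 + (2048/27)x - 5264/81
the matrix is upper triangular; its diagonal is (1, 1, 1, 1, 1)
for a triangular matrix the eigenvalues are the diagonal entries, with algebraic multiplicity their repetition count

λ = 1 (multiplicity 5)


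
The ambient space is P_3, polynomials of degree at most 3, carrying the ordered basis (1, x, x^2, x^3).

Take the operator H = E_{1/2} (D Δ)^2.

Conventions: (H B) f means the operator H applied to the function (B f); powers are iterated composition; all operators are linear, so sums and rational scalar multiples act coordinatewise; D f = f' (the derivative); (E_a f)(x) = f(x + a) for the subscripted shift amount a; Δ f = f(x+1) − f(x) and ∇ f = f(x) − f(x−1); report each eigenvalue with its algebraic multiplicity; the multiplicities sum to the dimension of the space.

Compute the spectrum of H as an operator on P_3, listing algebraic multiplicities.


image of 1: 0
image of x: 0
image of x^2: 0
image of x^3: 0
the matrix is upper triangular; its diagonal is (0, 0, 0, 0)
for a triangular matrix the eigenvalues are the diagonal entries, with algebraic multiplicity their repetition count

λ = 0 (multiplicity 4)


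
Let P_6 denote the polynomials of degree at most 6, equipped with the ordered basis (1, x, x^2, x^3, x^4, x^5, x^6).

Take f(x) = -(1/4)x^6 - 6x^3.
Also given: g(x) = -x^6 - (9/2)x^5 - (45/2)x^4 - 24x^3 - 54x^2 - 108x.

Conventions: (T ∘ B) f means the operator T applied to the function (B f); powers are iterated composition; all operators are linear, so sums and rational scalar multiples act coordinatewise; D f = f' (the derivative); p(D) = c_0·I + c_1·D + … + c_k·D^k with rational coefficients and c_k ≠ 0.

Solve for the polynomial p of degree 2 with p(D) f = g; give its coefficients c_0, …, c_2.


c_0 = 4, c_1 = 3, c_2 = 3

D^0 f = -(1/4)x^6 - 6x^3
D^1 f = -(3/2)x^5 - 18x^2
D^2 f = -(15/2)x^4 - 36x
matching coefficients of g against c_0 f + c_1 Df + … from the top degree down determines the c_i
solution: c_0 = 4, c_1 = 3, c_2 = 3


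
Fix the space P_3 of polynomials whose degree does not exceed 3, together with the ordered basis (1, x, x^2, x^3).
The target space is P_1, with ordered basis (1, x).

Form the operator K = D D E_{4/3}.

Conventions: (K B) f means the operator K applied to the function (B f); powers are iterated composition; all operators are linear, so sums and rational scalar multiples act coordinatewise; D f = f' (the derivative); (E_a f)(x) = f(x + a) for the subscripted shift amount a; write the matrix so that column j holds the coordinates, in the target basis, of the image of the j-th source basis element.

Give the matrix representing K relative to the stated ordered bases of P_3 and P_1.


the matrix is [[0, 0, 2, 8]; [0, 0, 0, 6]] (rows listed top to bottom)

image of 1: 0
image of x: 0
image of x^2: 2
image of x^3: 6x + 8
each image's coordinates form column j of the matrix


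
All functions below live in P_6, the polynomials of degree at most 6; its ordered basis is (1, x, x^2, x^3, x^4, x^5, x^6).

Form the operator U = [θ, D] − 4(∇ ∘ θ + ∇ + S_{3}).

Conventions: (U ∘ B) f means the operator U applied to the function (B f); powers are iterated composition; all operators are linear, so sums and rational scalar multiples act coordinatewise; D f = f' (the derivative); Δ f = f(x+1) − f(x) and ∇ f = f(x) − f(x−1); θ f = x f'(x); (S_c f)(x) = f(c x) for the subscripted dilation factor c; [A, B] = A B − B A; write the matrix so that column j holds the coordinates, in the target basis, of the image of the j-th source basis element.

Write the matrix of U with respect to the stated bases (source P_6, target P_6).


image of 1: -4
image of x: -12x - 9
image of x^2: -36x^2 - 26x + 12
image of x^3: -108x^3 - 51x^2 + 48x - 16
image of x^4: -324x^4 - 84x^3 + 120x^2 - 80x + 20
image of x^5: -972x^5 - 125x^4 + 240x^3 - 240x^2 + 120x - 24
image of x^6: -2916x^6 - 174x^5 + 420x^4 - 560x^3 + 420x^2 - 168x + 28
each image's coordinates form column j of the matrix

the matrix is [[-4, -9, 12, -16, 20, -24, 28]; [0, -12, -26, 48, -80, 120, -168]; [0, 0, -36, -51, 120, -240, 420]; [0, 0, 0, -108, -84, 240, -560]; [0, 0, 0, 0, -324, -125, 420]; [0, 0, 0, 0, 0, -972, -174]; [0, 0, 0, 0, 0, 0, -2916]] (rows listed top to bottom)


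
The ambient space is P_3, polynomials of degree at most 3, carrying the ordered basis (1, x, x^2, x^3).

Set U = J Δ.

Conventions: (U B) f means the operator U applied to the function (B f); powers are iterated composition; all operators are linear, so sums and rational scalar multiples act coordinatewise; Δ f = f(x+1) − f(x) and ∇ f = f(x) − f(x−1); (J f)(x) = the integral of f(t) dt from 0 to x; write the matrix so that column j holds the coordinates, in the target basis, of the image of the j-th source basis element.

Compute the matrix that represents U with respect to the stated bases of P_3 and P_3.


image of 1: 0
image of x: x
image of x^2: x^2 + x
image of x^3: x^3 + (3/2)x^2 + x
each image's coordinates form column j of the matrix

the matrix is [[0, 0, 0, 0]; [0, 1, 1, 1]; [0, 0, 1, 3/2]; [0, 0, 0, 1]] (rows listed top to bottom)


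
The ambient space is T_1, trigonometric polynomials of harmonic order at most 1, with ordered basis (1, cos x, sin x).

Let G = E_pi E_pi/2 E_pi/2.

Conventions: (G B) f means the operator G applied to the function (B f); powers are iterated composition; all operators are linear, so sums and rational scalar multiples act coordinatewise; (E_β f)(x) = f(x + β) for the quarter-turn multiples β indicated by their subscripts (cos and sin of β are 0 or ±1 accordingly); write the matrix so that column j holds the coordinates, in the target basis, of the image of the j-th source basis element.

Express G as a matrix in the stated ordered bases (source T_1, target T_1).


the matrix is [[1, 0, 0]; [0, 1, 0]; [0, 0, 1]] (rows listed top to bottom)

image of 1: 1
image of cos x: cos x
image of sin x: sin x
each image's coordinates form column j of the matrix


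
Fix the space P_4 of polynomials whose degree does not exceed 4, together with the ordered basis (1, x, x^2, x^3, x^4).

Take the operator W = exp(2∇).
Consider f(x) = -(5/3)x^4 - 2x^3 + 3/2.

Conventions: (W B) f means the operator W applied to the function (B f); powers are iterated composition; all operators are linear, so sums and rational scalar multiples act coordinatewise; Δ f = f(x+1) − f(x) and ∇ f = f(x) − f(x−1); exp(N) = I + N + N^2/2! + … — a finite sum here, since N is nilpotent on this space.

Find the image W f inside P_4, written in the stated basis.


the image equals g(x) = -(5/3)x^4 - (46/3)x^3 - 32x^2 + (4/3)x + 31/2

order-1 term: -(40/3)x^3 + 8x^2 - (4/3)x - 2/3
order-2 term: -40x^2 + 56x - 68/3
order-3 term: -(160/3)x + 64
order-4 term: -80/3
the series for exp(2∇) f terminates at order 4
exp(2∇) f = -(5/3)x^4 - (46/3)x^3 - 32x^2 + (4/3)x + 31/2


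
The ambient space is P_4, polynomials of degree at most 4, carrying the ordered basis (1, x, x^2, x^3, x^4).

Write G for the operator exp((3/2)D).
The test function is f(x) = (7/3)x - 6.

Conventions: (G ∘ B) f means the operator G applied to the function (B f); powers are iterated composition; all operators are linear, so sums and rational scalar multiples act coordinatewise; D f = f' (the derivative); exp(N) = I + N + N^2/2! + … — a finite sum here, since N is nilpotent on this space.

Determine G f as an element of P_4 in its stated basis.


g(x) = (7/3)x - 5/2

order-1 term: 7/2
the series for exp((3/2)D) f terminates at order 1
exp((3/2)D) f = (7/3)x - 5/2


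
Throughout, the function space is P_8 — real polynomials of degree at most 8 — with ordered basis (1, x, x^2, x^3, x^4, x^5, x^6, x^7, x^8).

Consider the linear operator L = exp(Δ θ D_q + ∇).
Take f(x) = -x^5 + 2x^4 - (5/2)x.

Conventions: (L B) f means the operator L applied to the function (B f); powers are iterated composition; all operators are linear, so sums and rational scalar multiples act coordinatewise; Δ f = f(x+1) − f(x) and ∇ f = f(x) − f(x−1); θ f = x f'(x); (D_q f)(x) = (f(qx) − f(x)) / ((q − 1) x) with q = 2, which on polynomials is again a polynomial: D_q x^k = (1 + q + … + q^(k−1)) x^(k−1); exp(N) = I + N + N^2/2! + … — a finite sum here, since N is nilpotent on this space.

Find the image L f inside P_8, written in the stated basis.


the image equals g(x) = -x^5 - 3x^4 - 488x^3 - (3091/2)x^2 - (23446/3)x - 90635/12

order-1 term: -5x^4 - 478x^3 - 496x^2 - 213x - 79/2
order-2 term: -10x^3 - (2079/2)x^2 - (13637/2)x - 8595/2
order-3 term: -10x^2 - (2329/3)x - 18095/6
order-4 term: -5x - 2389/12
order-5 term: -1
the series for exp(Δ θ D_q + ∇) f terminates at order 5
exp(Δ θ D_q + ∇) f = -x^5 - 3x^4 - 488x^3 - (3091/2)x^2 - (23446/3)x - 90635/12


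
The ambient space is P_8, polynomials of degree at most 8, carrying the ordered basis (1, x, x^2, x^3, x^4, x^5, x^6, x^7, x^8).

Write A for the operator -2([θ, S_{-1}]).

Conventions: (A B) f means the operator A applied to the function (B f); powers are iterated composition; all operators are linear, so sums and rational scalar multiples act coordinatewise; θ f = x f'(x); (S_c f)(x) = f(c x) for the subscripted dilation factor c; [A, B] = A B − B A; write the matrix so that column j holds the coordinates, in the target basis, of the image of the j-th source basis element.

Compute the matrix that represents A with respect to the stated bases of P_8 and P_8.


image of 1: 0
image of x: 0
image of x^2: 0
image of x^3: 0
image of x^4: 0
image of x^5: 0
image of x^6: 0
image of x^7: 0
image of x^8: 0
each image's coordinates form column j of the matrix

the matrix is [[0, 0, 0, 0, 0, 0, 0, 0, 0]; [0, 0, 0, 0, 0, 0, 0, 0, 0]; [0, 0, 0, 0, 0, 0, 0, 0, 0]; [0, 0, 0, 0, 0, 0, 0, 0, 0]; [0, 0, 0, 0, 0, 0, 0, 0, 0]; [0, 0, 0, 0, 0, 0, 0, 0, 0]; [0, 0, 0, 0, 0, 0, 0, 0, 0]; [0, 0, 0, 0, 0, 0, 0, 0, 0]; [0, 0, 0, 0, 0, 0, 0, 0, 0]] (rows listed top to bottom)


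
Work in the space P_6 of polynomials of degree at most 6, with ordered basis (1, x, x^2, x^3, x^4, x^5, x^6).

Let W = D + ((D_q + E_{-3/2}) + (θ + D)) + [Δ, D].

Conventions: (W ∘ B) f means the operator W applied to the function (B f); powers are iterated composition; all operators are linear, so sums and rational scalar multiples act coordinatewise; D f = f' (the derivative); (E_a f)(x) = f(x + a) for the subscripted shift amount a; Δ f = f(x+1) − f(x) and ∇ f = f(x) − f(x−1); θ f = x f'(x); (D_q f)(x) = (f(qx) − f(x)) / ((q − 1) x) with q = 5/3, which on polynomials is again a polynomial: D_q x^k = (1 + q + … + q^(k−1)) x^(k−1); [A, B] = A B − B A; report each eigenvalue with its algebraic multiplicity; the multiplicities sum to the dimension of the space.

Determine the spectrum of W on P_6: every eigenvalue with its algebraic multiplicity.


λ = 1 (multiplicity 1), λ = 2 (multiplicity 1), λ = 3 (multiplicity 1), λ = 4 (multiplicity 1), λ = 5 (multiplicity 1), λ = 6 (multiplicity 1), λ = 7 (multiplicity 1)

image of 1: 1
image of x: 2x + 3/2
image of x^2: 3x^2 + (11/3)x + 9/4
image of x^3: 4x^3 + (125/18)x^2 + (27/4)x - 27/8
image of x^4: 5x^4 + (326/27)x^3 + (27/2)x^2 - (27/2)x + 81/16
image of x^5: 6x^5 + (3287/162)x^4 + (45/2)x^3 - (135/4)x^2 + (405/16)x - 243/32
image of x^6: 7x^6 + (8177/243)x^5 + (135/4)x^4 - (135/2)x^3 + (1215/16)x^2 - (729/16)x + 729/64
the matrix is upper triangular; its diagonal is (1, 2, 3, 4, 5, 6, 7)
for a triangular matrix the eigenvalues are the diagonal entries, with algebraic multiplicity their repetition count


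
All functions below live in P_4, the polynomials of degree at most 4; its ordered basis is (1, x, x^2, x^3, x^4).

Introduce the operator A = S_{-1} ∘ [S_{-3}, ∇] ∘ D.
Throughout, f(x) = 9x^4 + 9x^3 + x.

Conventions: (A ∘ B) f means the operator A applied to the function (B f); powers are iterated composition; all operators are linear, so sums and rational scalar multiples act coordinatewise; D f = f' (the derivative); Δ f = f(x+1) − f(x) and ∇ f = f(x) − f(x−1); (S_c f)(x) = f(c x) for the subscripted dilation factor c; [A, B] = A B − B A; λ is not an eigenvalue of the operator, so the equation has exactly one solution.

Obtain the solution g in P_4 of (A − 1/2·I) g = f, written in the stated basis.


g(x) = -18x^4 - 18x^3 - 15552x^2 - 12962x - 253728

write g with unknown coordinates in the stated basis and equate coefficients in (A − 1/2·I) g = f
solving from the highest basis element down gives g = -18x^4 - 18x^3 - 15552x^2 - 12962x - 253728
check: A g = -7776x^2 - 6480x - 126864
so A g − 1/2·g = 9x^4 + 9x^3 + x = f ✓


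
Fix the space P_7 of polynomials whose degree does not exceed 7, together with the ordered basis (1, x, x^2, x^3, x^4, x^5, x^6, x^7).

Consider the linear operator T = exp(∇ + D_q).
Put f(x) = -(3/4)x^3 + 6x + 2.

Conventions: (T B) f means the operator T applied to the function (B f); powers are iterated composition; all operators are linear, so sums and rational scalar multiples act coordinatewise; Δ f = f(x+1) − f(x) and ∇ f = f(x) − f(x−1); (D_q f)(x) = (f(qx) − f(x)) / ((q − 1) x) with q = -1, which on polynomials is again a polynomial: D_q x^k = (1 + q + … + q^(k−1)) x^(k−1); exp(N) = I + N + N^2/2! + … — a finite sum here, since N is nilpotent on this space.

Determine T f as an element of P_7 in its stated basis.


the result is g(x) = -(3/4)x^3 - 3x^2 + (21/4)x + 15

order-1 term: -3x^2 + (9/4)x + 45/4
order-2 term: -3x + 15/4
order-3 term: -2
the series for exp(∇ + D_q) f terminates at order 3
exp(∇ + D_q) f = -(3/4)x^3 - 3x^2 + (21/4)x + 15


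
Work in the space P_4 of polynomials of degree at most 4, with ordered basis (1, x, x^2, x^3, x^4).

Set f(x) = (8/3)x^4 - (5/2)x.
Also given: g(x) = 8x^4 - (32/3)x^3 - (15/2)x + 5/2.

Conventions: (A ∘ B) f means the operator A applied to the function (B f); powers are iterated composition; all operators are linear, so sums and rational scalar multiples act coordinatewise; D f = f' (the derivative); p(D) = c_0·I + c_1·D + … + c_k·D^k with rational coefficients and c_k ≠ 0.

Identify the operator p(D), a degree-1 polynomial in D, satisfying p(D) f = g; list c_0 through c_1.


c_0 = 3, c_1 = -1

D^0 f = (8/3)x^4 - (5/2)x
D^1 f = (32/3)x^3 - 5/2
matching coefficients of g against c_0 f + c_1 Df + … from the top degree down determines the c_i
solution: c_0 = 3, c_1 = -1


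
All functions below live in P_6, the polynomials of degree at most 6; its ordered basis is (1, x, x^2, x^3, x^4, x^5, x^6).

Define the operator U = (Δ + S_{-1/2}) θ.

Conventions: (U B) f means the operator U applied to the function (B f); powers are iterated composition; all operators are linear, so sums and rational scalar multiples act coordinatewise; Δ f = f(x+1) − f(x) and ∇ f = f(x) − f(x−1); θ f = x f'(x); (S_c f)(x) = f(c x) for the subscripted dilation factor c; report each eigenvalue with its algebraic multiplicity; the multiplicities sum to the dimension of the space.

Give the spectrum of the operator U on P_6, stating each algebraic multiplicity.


λ = -1/2 (multiplicity 1), λ = -3/8 (multiplicity 1), λ = -5/32 (multiplicity 1), λ = 0 (multiplicity 1), λ = 3/32 (multiplicity 1), λ = 1/4 (multiplicity 1), λ = 1/2 (multiplicity 1)

image of 1: 0
image of x: -(1/2)x + 1
image of x^2: (1/2)x^2 + 4x + 2
image of x^3: -(3/8)x^3 + 9x^2 + 9x + 3
image of x^4: (1/4)x^4 + 16x^3 + 24x^2 + 16x + 4
image of x^5: -(5/32)x^5 + 25x^4 + 50x^3 + 50x^2 + 25x + 5
image of x^6: (3/32)x^6 + 36x^5 + 90x^4 + 120x^3 + 90x^2 + 36x + 6
the matrix is upper triangular; its diagonal is (0, -1/2, 1/2, -3/8, 1/4, -5/32, 3/32)
for a triangular matrix the eigenvalues are the diagonal entries, with algebraic multiplicity their repetition count


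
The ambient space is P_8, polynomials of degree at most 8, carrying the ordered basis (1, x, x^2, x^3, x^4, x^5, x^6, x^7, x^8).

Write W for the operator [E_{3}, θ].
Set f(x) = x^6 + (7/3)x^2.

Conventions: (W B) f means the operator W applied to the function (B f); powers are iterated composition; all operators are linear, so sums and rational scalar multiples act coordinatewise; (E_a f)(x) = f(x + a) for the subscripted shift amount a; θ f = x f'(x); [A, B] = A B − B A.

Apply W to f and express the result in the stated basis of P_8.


the image equals g(x) = 18x^5 + 270x^4 + 1620x^3 + 4860x^2 + 7304x + 4416

θ f = 6x^6 + (14/3)x^2
E_{3} θ f = 6x^6 + 108x^5 + 810x^4 + 3240x^3 + (21884/3)x^2 + 8776x + 4416
E_{3} f = x^6 + 18x^5 + 135x^4 + 540x^3 + (3652/3)x^2 + 1472x + 750
θ E_{3} f = 6x^6 + 90x^5 + 540x^4 + 1620x^3 + (7304/3)x^2 + 1472x
[E_{3}, θ] f = 18x^5 + 270x^4 + 1620x^3 + 4860x^2 + 7304x + 4416


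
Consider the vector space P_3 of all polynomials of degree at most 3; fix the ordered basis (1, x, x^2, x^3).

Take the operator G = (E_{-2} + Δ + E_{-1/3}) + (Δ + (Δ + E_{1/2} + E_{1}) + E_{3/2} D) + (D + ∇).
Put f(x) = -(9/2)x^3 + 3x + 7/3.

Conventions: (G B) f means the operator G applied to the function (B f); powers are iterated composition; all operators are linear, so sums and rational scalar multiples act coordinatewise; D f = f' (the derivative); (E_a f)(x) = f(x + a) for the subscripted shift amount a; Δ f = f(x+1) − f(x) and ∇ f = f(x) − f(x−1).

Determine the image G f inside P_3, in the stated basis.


E_{-2} f = -(9/2)x^3 + 27x^2 - 51x + 97/3
Δ f = -(27/2)x^2 - (27/2)x - 3/2
E_{-1/3} f = -(9/2)x^3 + (9/2)x^2 + (3/2)x + 3/2
(E_{-2} + Δ + E_{-1/3}) f = -9x^3 + 18x^2 - 63x + 97/3
Δ f = -(27/2)x^2 - (27/2)x - 3/2
Δ f = -(27/2)x^2 - (27/2)x - 3/2
E_{1/2} f = -(9/2)x^3 - (27/4)x^2 - (3/8)x + 157/48
E_{1} f = -(9/2)x^3 - (27/2)x^2 - (21/2)x + 5/6
(Δ + E_{1/2} + E_{1}) f = -9x^3 - (135/4)x^2 - (195/8)x + 125/48
D f = -(27/2)x^2 + 3
E_{3/2} D f = -(27/2)x^2 - (81/2)x - 219/8
(Δ + (Δ + E_{1/2} + E_{1}) + E_{3/2} D) f = -9x^3 - (243/4)x^2 - (627/8)x - 1261/48
D f = -(27/2)x^2 + 3
∇ f = -(27/2)x^2 + (27/2)x - 3/2
(D + ∇) f = -27x^2 + (27/2)x + 3/2
((E_{-2} + Δ + E_{-1/3}) + (Δ + (Δ + E_{1/2} + E_{1}) + E_{3/2} D) + (D + ∇)) f = -18x^3 - (279/4)x^2 - (1023/8)x + 121/16

the result is g(x) = -18x^3 - (279/4)x^2 - (1023/8)x + 121/16


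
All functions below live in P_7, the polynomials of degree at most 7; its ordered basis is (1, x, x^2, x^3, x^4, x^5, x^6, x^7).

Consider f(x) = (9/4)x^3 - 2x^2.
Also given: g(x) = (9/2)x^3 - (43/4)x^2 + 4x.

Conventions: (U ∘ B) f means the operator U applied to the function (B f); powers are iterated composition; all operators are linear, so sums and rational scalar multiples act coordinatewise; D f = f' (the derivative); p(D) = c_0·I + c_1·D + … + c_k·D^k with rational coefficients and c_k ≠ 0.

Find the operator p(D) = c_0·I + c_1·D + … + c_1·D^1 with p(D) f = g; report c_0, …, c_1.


D^0 f = (9/4)x^3 - 2x^2
D^1 f = (27/4)x^2 - 4x
matching coefficients of g against c_0 f + c_1 Df + … from the top degree down determines the c_i
solution: c_0 = 2, c_1 = -1

p(D) = 2·I − D, i.e. c_0 = 2, c_1 = -1


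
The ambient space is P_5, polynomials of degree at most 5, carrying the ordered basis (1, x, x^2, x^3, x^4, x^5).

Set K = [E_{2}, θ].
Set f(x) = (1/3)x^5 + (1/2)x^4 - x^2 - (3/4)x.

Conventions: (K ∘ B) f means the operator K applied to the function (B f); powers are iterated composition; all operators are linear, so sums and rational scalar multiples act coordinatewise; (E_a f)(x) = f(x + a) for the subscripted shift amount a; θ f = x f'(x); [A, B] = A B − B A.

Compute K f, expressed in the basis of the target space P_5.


θ f = (5/3)x^5 + 2x^4 - 2x^2 - (3/4)x
E_{2} θ f = (5/3)x^5 + (56/3)x^4 + (248/3)x^3 + (538/3)x^2 + (2263/12)x + 455/6
E_{2} f = (1/3)x^5 + (23/6)x^4 + (52/3)x^3 + (113/3)x^2 + (455/12)x + 79/6
θ E_{2} f = (5/3)x^5 + (46/3)x^4 + 52x^3 + (226/3)x^2 + (455/12)x
[E_{2}, θ] f = (10/3)x^4 + (92/3)x^3 + 104x^2 + (452/3)x + 455/6

the image equals g(x) = (10/3)x^4 + (92/3)x^3 + 104x^2 + (452/3)x + 455/6


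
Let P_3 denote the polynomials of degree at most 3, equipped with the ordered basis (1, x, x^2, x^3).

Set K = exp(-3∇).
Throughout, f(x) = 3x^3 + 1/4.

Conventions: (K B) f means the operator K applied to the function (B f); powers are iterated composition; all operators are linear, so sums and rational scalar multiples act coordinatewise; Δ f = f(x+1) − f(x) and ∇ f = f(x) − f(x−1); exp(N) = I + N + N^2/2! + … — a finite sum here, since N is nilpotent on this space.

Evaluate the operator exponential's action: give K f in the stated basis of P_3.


g(x) = 3x^3 - 27x^2 + 108x - 683/4

order-1 term: -27x^2 + 27x - 9
order-2 term: 81x - 81
order-3 term: -81
the series for exp(-3∇) f terminates at order 3
exp(-3∇) f = 3x^3 - 27x^2 + 108x - 683/4


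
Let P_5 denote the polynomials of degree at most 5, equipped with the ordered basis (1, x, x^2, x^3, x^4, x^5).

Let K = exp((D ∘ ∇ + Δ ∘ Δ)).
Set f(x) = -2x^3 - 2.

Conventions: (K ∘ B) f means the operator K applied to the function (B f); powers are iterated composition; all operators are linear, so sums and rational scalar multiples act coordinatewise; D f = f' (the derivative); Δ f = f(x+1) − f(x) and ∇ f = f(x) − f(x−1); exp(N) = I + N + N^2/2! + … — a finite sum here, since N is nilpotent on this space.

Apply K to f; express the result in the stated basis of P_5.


the image equals g(x) = -2x^3 - 24x - 8

order-1 term: -24x - 6
the series for exp((D ∘ ∇ + Δ ∘ Δ)) f terminates at order 1
exp((D ∘ ∇ + Δ ∘ Δ)) f = -2x^3 - 24x - 8


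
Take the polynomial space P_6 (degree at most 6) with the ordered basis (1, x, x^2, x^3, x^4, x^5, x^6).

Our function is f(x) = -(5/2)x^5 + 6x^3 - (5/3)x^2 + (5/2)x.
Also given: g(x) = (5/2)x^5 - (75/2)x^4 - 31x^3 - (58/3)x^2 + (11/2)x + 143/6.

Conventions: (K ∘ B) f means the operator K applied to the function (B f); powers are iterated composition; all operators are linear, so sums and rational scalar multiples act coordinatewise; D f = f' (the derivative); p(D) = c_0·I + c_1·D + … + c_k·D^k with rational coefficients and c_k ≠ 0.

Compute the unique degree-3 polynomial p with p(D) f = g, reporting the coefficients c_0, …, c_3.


p(D) = -I + 3·D + (1/2)·D^2 + (1/2)·D^3, i.e. c_0 = -1, c_1 = 3, c_2 = 1/2, c_3 = 1/2

D^0 f = -(5/2)x^5 + 6x^3 - (5/3)x^2 + (5/2)x
D^1 f = -(25/2)x^4 + 18x^2 - (10/3)x + 5/2
D^2 f = -50x^3 + 36x - 10/3
D^3 f = -150x^2 + 36
matching coefficients of g against c_0 f + c_1 Df + … from the top degree down determines the c_i
solution: c_0 = -1, c_1 = 3, c_2 = 1/2, c_3 = 1/2


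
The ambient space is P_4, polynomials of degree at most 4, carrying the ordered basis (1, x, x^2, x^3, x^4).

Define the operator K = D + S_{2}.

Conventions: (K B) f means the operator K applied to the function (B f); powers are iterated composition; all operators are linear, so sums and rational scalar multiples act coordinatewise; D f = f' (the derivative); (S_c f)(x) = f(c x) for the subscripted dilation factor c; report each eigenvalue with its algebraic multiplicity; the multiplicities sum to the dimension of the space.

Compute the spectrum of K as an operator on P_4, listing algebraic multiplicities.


image of 1: 1
image of x: 2x + 1
image of x^2: 4x^2 + 2x
image of x^3: 8x^3 + 3x^2
image of x^4: 16x^4 + 4x^3
the matrix is upper triangular; its diagonal is (1, 2, 4, 8, 16)
for a triangular matrix the eigenvalues are the diagonal entries, with algebraic multiplicity their repetition count

λ = 1 (multiplicity 1), λ = 2 (multiplicity 1), λ = 4 (multiplicity 1), λ = 8 (multiplicity 1), λ = 16 (multiplicity 1)


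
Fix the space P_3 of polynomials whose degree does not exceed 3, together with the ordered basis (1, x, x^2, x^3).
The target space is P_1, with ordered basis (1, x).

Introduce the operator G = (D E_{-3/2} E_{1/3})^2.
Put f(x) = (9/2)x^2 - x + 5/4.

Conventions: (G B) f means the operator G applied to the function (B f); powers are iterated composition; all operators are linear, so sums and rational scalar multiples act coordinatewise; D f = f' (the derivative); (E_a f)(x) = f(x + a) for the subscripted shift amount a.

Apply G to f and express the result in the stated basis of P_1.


E_{1/3} f = (9/2)x^2 + 2x + 17/12
E_{-3/2} E_{1/3} f = (9/2)x^2 - (23/2)x + 205/24
D (E_{-3/2} E_{1/3}) f = 9x - 23/2
E_{1/3} (D E_{-3/2} E_{1/3}) f = 9x - 17/2
E_{-3/2} E_{1/3} (D E_{-3/2} E_{1/3}) f = 9x - 22
D (E_{-3/2} E_{1/3}) (D E_{-3/2} E_{1/3}) f = 9

g(x) = 9


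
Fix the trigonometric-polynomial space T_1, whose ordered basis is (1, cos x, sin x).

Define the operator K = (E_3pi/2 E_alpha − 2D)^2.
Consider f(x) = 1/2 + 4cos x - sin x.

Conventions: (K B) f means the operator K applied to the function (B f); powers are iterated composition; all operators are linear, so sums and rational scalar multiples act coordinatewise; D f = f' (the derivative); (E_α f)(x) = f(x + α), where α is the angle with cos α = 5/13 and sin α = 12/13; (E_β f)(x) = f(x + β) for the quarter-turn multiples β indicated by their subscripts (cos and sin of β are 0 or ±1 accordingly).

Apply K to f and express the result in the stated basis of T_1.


the result is g(x) = 1/2 - (2524/169)cos x + (3793/169)sin x

E_alpha f = 1/2 + (8/13)cos x - (53/13)sin x
E_3pi/2 E_alpha f = 1/2 + (53/13)cos x + (8/13)sin x
D f = -cos x - 4sin x
(-2D) f = 2cos x + 8sin x
(E_3pi/2 E_alpha − 2D) f = 1/2 + (79/13)cos x + (112/13)sin x
E_alpha (E_3pi/2 E_alpha − 2D) f = 1/2 + (1739/169)cos x - (388/169)sin x
E_3pi/2 E_alpha (E_3pi/2 E_alpha − 2D) f = 1/2 + (388/169)cos x + (1739/169)sin x
D (E_3pi/2 E_alpha − 2D) f = (112/13)cos x - (79/13)sin x
(-2D) (E_3pi/2 E_alpha − 2D) f = -(224/13)cos x + (158/13)sin x
(E_3pi/2 E_alpha − 2D) (E_3pi/2 E_alpha − 2D) f = 1/2 - (2524/169)cos x + (3793/169)sin x


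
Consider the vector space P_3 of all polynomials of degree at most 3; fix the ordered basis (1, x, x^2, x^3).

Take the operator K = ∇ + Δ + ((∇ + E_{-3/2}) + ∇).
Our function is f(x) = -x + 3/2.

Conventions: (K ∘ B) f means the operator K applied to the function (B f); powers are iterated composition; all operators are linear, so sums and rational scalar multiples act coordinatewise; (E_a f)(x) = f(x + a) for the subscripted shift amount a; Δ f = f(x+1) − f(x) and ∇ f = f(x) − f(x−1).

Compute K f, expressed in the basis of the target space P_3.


the result is g(x) = -x - 1

∇ f = -1
Δ f = -1
∇ f = -1
E_{-3/2} f = -x + 3
(∇ + E_{-3/2}) f = -x + 2
∇ f = -1
((∇ + E_{-3/2}) + ∇) f = -x + 1
(∇ + Δ + ((∇ + E_{-3/2}) + ∇)) f = -x - 1


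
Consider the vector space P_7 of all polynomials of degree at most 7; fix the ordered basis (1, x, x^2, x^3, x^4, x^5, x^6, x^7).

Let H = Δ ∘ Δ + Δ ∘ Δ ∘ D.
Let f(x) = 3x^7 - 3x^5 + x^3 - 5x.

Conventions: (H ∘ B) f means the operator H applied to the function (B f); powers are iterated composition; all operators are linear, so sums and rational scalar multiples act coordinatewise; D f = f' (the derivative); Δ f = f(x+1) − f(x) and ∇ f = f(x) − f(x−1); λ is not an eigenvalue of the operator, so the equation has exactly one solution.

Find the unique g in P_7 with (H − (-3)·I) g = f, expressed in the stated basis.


write g with unknown coordinates in the stated basis and equate coefficients in (H − (-3)·I) g = f
solving from the highest basis element down gives g = x^7 - 15x^5 - 140x^4 - 343x^3 + 460x^2 + (9929/3)x + 3152
check: H g = 42x^5 + 420x^4 + 1030x^3 - 1380x^2 - 9934x - 9456
so H g − (-3)·g = 3x^7 - 3x^5 + x^3 - 5x = f ✓

g(x) = x^7 - 15x^5 - 140x^4 - 343x^3 + 460x^2 + (9929/3)x + 3152


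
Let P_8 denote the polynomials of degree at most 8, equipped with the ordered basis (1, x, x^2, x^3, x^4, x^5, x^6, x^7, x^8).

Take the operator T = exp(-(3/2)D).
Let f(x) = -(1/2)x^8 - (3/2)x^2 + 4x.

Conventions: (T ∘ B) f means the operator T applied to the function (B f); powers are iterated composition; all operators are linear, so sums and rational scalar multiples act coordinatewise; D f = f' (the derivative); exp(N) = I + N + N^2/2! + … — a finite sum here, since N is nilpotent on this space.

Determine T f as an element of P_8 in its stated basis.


the image equals g(x) = -(1/2)x^8 + 6x^7 - (63/2)x^6 + (189/2)x^5 - (2835/16)x^4 + (1701/8)x^3 - (5151/32)x^2 + (2459/32)x - 11361/512

order-1 term: 6x^7 + (9/2)x - 6
order-2 term: -(63/2)x^6 - 27/8
order-3 term: (189/2)x^5
order-4 term: -(2835/16)x^4
order-5 term: (1701/8)x^3
order-6 term: -(5103/32)x^2
order-7 term: (2187/32)x
order-8 term: -6561/512
the series for exp(-(3/2)D) f terminates at order 8
exp(-(3/2)D) f = -(1/2)x^8 + 6x^7 - (63/2)x^6 + (189/2)x^5 - (2835/16)x^4 + (1701/8)x^3 - (5151/32)x^2 + (2459/32)x - 11361/512


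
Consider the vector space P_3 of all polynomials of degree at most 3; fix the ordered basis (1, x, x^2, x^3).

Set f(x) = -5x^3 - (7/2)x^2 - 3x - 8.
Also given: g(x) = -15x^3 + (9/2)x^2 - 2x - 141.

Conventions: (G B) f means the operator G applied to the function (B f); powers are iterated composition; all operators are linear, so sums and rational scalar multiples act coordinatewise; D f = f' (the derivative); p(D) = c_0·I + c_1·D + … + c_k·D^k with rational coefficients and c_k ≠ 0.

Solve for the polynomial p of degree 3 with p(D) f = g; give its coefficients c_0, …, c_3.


p(D) = 3·I − D + 4·D^3, i.e. c_0 = 3, c_1 = -1, c_2 = 0, c_3 = 4

D^0 f = -5x^3 - (7/2)x^2 - 3x - 8
D^1 f = -15x^2 - 7x - 3
D^2 f = -30x - 7
D^3 f = -30
matching coefficients of g against c_0 f + c_1 Df + … from the top degree down determines the c_i
solution: c_0 = 3, c_1 = -1, c_2 = 0, c_3 = 4
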